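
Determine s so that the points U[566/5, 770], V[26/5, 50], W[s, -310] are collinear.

The three points are collinear iff det[UV; UW] = 0.
This determinant is linear in s: (720)s + (35136) = 0, so s = -244/5.

-244/5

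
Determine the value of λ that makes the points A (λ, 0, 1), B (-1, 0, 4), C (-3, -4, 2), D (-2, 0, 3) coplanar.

The points are coplanar iff AB · (AC × AD) = 0.
Expanding, this is linear in λ: (-4)λ + (-16) = 0.
So λ = -4.

-4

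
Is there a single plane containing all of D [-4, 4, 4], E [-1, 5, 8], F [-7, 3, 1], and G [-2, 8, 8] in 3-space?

The four points are coplanar iff the 3×3 determinant with rows DE, DF, DG is zero.
Rows: (3, 1, 4), (-3, -1, -3), (2, 4, 4).
Expanding along the first row: (3)(8) − (1)(-6) + (4)(-10) = -10.
Nonzero ⇒ not coplanar.

No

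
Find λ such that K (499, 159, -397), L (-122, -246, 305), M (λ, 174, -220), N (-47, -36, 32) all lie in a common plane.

Coplanarity ⇔ det[KL; KM; KN] = 0.
Expanding, this is linear in λ: (36855)λ + (1068795) = 0.
So λ = -29.

-29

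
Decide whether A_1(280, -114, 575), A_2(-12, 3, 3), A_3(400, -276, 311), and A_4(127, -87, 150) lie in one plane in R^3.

The four points are coplanar iff the 3×3 determinant with rows A_1A_2, A_1A_3, A_1A_4 is zero.
Rows: (-292, 117, -572), (120, -162, -264), (-153, 27, -425).
Expanding along the first row: (-292)(75978) − (117)(-91392) + (-572)(-21546) = 831600.
Nonzero ⇒ not coplanar.

No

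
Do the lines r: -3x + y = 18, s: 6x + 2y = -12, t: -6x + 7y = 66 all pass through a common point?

Yes

Intersecting r and s: solving the 2×2 system gives (x, y) = (-4, 6).
Substitute into t: (-6)(-4) + (7)(6) = 66.
This equals 66, so (-4, 6) lies on all three lines and they are concurrent.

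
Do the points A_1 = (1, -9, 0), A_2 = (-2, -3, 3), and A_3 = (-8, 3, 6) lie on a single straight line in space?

No

A_1A_2 = (-3, 6, 3), A_1A_3 = (-9, 12, 6).
A_1A_2 × A_1A_3 = (0, -9, 18).
The cross product is nonzero, so the points do not lie on one line.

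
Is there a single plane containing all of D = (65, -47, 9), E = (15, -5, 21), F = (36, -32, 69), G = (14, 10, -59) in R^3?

With D as base: DE = (-50, 42, 12), DF = (-29, 15, 60), DG = (-51, 57, -68).
DF × DG = (-4440, -5032, -888).
DE · (DF × DG) = 0.
The scalar triple product vanishes, so the four points are coplanar.

Yes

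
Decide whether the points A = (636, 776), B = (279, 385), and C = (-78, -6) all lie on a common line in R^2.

AB = (-357, -391), AC = (-714, -782).
Twice the signed area of △ABC is (-357)(-782) − (-391)(-714) = 0.
The triangle is degenerate (zero area), so the points are collinear.

Yes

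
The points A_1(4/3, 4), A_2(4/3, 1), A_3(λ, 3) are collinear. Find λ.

The three points are collinear iff det[A_1A_2; A_1A_3] = 0.
This determinant is linear in λ: (3)λ + (-4) = 0, so λ = 4/3.

4/3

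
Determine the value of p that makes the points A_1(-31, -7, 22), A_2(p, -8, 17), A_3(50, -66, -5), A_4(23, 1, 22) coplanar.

Coplanarity ⇔ det[A_1A_2; A_1A_3; A_1A_4] = 0.
Expanding, this is linear in p: (216)p + (-11016) = 0.
So p = 51.

51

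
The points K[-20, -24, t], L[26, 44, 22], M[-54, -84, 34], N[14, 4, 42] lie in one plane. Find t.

The points are coplanar iff KL · (KM × KN) = 0.
Expanding, this is linear in t: (-1664)t + (39936) = 0.
So t = 24.

24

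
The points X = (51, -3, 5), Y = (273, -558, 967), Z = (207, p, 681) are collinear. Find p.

-393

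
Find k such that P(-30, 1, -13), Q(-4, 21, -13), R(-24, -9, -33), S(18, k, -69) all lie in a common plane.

-3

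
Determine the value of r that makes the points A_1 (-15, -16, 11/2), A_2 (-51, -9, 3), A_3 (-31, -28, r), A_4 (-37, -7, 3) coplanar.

Normal to plane A_1A_2A_4: n = (5, -35, -170); plane equation n·P = -450.
Requiring n·A_3 = -450: (-170)r + (825) = -450.
So r = 15/2.

15/2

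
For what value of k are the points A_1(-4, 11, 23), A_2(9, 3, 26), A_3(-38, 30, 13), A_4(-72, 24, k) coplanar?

-25

The points are coplanar iff A_1A_2 · (A_1A_3 × A_1A_4) = 0.
Expanding, this is linear in k: (-25)k + (-625) = 0.
So k = -25.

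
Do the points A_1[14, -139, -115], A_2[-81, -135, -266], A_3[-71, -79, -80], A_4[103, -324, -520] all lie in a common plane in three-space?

Yes

With A_1 as base: A_1A_2 = (-95, 4, -151), A_1A_3 = (-85, 60, 35), A_1A_4 = (89, -185, -405).
A_1A_3 × A_1A_4 = (-17825, -31310, 10385).
A_1A_2 · (A_1A_3 × A_1A_4) = 0.
The scalar triple product vanishes, so the four points are coplanar.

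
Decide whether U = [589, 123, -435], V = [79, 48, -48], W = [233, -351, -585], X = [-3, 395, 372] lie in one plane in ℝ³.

Yes

With U as base: UV = (-510, -75, 387), UW = (-356, -474, -150), UX = (-592, 272, 807).
UW × UX = (-341718, 376092, -377440).
UV · (UW × UX) = 0.
The scalar triple product vanishes, so the four points are coplanar.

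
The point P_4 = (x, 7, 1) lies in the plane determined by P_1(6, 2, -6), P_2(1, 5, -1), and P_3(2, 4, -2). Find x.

-1

The plane through P_1, P_2, P_3 has equation 2x + 2z = 0.
Substituting P_4: (2)x + (2) = 0, so x = -1.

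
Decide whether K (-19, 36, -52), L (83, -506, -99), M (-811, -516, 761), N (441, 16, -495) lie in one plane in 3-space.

No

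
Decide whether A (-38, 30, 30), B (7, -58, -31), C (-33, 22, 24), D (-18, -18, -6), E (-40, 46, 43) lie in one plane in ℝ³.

The plane through A, B, C has normal n = AB × AC = (40, -35, 80) and equation n·P = -170.
Checking the remaining points: n·D = -570, n·E = 230.
Since n·D = -570 ≠ -170, D is off the plane and the points are not all coplanar.

No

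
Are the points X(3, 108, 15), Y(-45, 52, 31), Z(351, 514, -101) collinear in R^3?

Yes

XY = (-48, -56, 16), XZ = (348, 406, -116).
XY × XZ = (0, 0, 0).
The cross product vanishes, so the three points are collinear.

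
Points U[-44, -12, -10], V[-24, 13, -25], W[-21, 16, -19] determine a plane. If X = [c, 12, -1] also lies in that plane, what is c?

-23

Coplanarity requires UV · (UW × UX) = 0.
UV = (20, 25, -15), UW = (23, 28, -9); the triple product is linear in c with coefficient 195 and constant term 4485.
Setting it to zero: c = -23.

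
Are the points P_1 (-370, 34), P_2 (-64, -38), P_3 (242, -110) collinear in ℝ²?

Yes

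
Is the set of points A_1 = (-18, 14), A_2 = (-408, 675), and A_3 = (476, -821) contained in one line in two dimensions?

No

A_1A_2 = (-390, 661), A_1A_3 = (494, -835).
det[A_1A_2; A_1A_3] = (-390)(-835) − (661)(494) = -884.
The determinant is nonzero, so they are not collinear.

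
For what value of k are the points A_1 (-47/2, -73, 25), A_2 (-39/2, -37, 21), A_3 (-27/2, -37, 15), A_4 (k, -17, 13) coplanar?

-23/2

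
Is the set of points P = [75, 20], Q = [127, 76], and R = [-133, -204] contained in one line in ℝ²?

Yes

PQ = (52, 56), PR = (-208, -224).
det[PQ; PR] = (52)(-224) − (56)(-208) = 0.
The determinant is zero, so the points are collinear.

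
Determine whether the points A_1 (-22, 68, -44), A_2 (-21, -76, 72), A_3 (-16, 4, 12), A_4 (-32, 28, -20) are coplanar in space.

With A_1 as base: A_1A_2 = (1, -144, 116), A_1A_3 = (6, -64, 56), A_1A_4 = (-10, -40, 24).
A_1A_3 × A_1A_4 = (704, -704, -880).
A_1A_2 · (A_1A_3 × A_1A_4) = 0.
The scalar triple product vanishes, so the four points are coplanar.

Yes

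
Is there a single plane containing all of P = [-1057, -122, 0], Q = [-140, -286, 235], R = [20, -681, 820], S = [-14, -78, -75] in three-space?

Yes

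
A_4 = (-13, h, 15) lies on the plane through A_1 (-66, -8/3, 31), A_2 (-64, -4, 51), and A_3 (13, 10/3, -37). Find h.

-2/3

Coplanarity requires A_1A_2 · (A_1A_3 × A_1A_4) = 0.
A_1A_2 = (2, -4/3, 20), A_1A_3 = (79, 6, -68); the triple product is linear in h with coefficient 1716 and constant term 1144.
Setting it to zero: h = -2/3.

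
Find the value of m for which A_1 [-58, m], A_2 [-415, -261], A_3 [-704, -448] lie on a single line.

Collinearity: (A_1 − A_2) must be parallel to (A_3 − A_2) = (-289, -187).
Cross-multiplying the components: (m − (-261))·(-289) = (357)·(-187).
Solving gives m = -30.

-30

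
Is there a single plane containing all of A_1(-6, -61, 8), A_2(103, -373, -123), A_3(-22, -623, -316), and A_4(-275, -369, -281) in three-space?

No

The four points are coplanar iff the 3×3 determinant with rows A_1A_2, A_1A_3, A_1A_4 is zero.
Rows: (109, -312, -131), (-16, -562, -324), (-269, -308, -289).
Expanding along the first row: (109)(62626) − (-312)(-82532) + (-131)(-146250) = 235000.
Nonzero ⇒ not coplanar.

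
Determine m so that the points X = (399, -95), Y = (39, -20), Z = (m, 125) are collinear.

-657

The three points are collinear iff det[XY; XZ] = 0.
This determinant is linear in m: (-75)m + (-49275) = 0, so m = -657.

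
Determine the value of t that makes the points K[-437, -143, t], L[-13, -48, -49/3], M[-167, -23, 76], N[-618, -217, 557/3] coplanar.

418/3

Coplanarity ⇔ det[KL; KM; KN] = 0.
Expanding, this is linear in t: (-41151)t + (5733706) = 0.
So t = 418/3.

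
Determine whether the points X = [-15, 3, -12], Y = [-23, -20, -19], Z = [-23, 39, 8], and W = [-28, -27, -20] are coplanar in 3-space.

With X as base: XY = (-8, -23, -7), XZ = (-8, 36, 20), XW = (-13, -30, -8).
XZ × XW = (312, -324, 708).
XY · (XZ × XW) = 0.
The scalar triple product vanishes, so the four points are coplanar.

Yes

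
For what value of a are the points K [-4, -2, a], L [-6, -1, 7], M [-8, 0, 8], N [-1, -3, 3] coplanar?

6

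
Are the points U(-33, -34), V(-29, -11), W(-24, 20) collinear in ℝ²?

No

UV = (4, 23), UW = (9, 54).
If collinear, UW would be a scalar multiple of UV. But (4)·(54) ≠ (23)·(9) (difference 9), so they are not parallel; the points are not collinear.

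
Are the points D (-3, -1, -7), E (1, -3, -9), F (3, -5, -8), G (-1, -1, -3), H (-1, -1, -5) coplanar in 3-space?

The plane through D, E, F has normal n = DE × DF = (-6, -8, -4) and equation n·P = 54.
Checking the remaining points: n·G = 26, n·H = 34.
Since n·G = 26 ≠ 54, G is off the plane and the points are not all coplanar.

No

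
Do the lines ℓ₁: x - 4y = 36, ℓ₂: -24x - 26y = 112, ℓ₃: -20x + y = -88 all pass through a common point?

Yes

Intersecting ℓ₁ and ℓ₂: solving the 2×2 system gives (x, y) = (4, -8).
Substitute into ℓ₃: (-20)(4) + (1)(-8) = -88.
This equals -88, so (4, -8) lies on all three lines and they are concurrent.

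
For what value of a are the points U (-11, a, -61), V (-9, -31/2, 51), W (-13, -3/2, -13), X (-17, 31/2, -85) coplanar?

43/2

The points are coplanar iff UV · (UW × UX) = 0.
Expanding, this is linear in a: (32)a + (-688) = 0.
So a = 43/2.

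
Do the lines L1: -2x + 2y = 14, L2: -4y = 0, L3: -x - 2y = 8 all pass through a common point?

Intersecting L1 and L2: solving the 2×2 system gives (x, y) = (-7, 0).
Substitute into L3: (-1)(-7) + (-2)(0) = 7.
But L3 requires 8 ≠ 7, so the three lines have no common point.

No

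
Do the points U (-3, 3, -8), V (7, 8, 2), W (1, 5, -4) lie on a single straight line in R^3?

Yes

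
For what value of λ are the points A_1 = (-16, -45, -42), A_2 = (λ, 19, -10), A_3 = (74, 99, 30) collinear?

24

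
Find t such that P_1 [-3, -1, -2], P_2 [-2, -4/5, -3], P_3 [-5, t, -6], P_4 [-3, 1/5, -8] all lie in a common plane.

-1/5

Normal to plane P_1P_2P_4: n = (0, 6, 6/5); plane equation n·P = -42/5.
Requiring n·P_3 = -42/5: (6)t + (-36/5) = -42/5.
So t = -1/5.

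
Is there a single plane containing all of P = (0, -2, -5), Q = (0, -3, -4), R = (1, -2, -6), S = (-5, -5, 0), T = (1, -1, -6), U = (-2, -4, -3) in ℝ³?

No

The plane through P, Q, R has normal n = PQ × PR = (1, 1, 1) and equation n·X = -7.
Checking the remaining points: n·S = -10, n·T = -6, n·U = -9.
Since n·S = -10 ≠ -7, S is off the plane and the points are not all coplanar.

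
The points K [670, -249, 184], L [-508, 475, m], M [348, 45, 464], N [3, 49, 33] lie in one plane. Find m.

The points are coplanar iff KL · (KM × KN) = 0.
Expanding, this is linear in m: (100142)m + (-38254244) = 0.
So m = 382.

382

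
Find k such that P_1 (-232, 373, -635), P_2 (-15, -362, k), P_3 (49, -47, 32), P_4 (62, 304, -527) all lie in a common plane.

534

Normal to plane P_1P_3P_4: n = (663, 165750, 104091); plane equation n·P = -4426851.
Requiring n·P_2 = -4426851: (104091)k + (-60011445) = -4426851.
So k = 534.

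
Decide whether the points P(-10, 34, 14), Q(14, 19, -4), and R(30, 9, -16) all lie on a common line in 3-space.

PQ = (24, -15, -18), PR = (40, -25, -30).
Each component of PR is 5/3 times the corresponding component of PQ, so PR = 5/3·PQ and the points are collinear.

Yes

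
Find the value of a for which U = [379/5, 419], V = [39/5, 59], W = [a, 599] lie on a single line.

549/5

The three points are collinear iff det[UV; UW] = 0.
This determinant is linear in a: (360)a + (-39528) = 0, so a = 549/5.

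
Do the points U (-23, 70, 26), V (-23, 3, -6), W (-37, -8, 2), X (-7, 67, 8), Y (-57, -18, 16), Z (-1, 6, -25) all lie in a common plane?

No

The plane through U, V, W has normal n = UV × UW = (-888, 448, -938) and equation n·P = 27396.
Checking the remaining points: n·X = 28728, n·Y = 27544, n·Z = 27026.
Since n·X = 28728 ≠ 27396, X is off the plane and the points are not all coplanar.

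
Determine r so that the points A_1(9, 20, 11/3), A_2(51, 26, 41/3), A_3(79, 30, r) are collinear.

61/3

Collinearity requires A_1A_2 × A_1A_3 = 0; each component is linear in r.
The x-component gives (6)r + (-122) = 0, so r = 61/3.
The remaining components then also vanish.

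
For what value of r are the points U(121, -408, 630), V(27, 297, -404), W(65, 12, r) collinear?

14

Collinearity requires UV × UW = 0; each component is linear in r.
The x-component gives (705)r + (-9870) = 0, so r = 14.
The remaining components then also vanish.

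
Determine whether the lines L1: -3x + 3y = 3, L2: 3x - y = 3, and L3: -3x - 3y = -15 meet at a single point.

The three lines meet at one point iff the augmented coefficient matrix [aᵢ bᵢ cᵢ] has rank < 3, i.e. its determinant vanishes.
Here the determinant is 0.
It vanishes, so the lines are concurrent at (2, 3).

Yes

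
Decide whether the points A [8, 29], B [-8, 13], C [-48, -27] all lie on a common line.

AB = (-16, -16), AC = (-56, -56).
Twice the signed area of △ABC is (-16)(-56) − (-16)(-56) = 0.
The triangle is degenerate (zero area), so the points are collinear.

Yes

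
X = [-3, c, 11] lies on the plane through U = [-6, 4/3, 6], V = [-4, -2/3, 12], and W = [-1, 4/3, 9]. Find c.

A normal to the plane is n = UV × UW = (-6, 24, 10).
X lies in the plane iff n · UX = 0.
This gives (24)c + (0) = 0, so c = 0.

0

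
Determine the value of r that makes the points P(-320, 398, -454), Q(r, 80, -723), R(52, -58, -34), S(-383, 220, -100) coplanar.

555

The points are coplanar iff PQ · (PR × PS) = 0.
Expanding, this is linear in r: (-86664)r + (48098520) = 0.
So r = 555.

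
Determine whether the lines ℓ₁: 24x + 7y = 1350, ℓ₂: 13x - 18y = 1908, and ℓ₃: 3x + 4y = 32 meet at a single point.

No

The three lines meet at one point iff the augmented coefficient matrix [aᵢ bᵢ cᵢ] has rank < 3, i.e. its determinant vanishes.
Here the determinant is -16736.
Nonzero, so no common point exists.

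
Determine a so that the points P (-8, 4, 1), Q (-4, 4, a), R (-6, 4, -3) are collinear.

Collinearity requires PQ × PR = 0; each component is linear in a.
The y-component gives (2)a + (14) = 0, so a = -7.
The remaining components then also vanish.

-7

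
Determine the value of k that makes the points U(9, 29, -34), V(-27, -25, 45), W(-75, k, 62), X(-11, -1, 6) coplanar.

-97

The points are coplanar iff UV · (UW × UX) = 0.
Expanding, this is linear in k: (140)k + (13580) = 0.
So k = -97.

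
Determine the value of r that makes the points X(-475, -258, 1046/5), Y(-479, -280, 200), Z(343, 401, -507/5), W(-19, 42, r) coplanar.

Normal to plane XYZ: n = (12896, -8768, 15360); plane equation n·P = -650144.
Requiring n·W = -650144: (15360)r + (-613280) = -650144.
So r = -12/5.

-12/5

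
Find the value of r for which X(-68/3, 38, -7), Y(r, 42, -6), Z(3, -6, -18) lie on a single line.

-25

Collinearity requires XY × XZ = 0; each component is linear in r.
The y-component gives (11)r + (275) = 0, so r = -25.
The remaining components then also vanish.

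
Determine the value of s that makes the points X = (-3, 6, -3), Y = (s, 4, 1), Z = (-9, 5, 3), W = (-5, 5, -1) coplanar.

The points are coplanar iff XY · (XZ × XW) = 0.
Expanding, this is linear in s: (4)s + (28) = 0.
So s = -7.

-7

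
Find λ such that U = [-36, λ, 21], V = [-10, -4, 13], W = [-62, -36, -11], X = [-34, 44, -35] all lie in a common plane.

The points are coplanar iff UV · (UW × UX) = 0.
Expanding, this is linear in λ: (1920)λ + (103680) = 0.
So λ = -54.

-54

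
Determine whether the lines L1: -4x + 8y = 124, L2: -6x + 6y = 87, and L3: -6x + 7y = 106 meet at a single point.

Lines aᵢx + bᵢy = cᵢ with pairwise distinct directions are concurrent exactly when det[aᵢ bᵢ cᵢ] = 0.
Here the determinant is 60.
Nonzero, so no common point exists.

No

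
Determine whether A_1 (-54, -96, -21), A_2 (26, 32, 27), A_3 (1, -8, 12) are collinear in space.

Yes

A_1A_2 = (80, 128, 48), A_1A_3 = (55, 88, 33).
A_1A_2 × A_1A_3 = (0, 0, 0).
The cross product vanishes, so the three points are collinear.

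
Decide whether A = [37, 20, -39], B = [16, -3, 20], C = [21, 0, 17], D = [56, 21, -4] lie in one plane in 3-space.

Yes

The four points are coplanar iff the 3×3 determinant with rows AB, AC, AD is zero.
Rows: (-21, -23, 59), (-16, -20, 56), (19, 1, 35).
Expanding along the first row: (-21)(-756) − (-23)(-1624) + (59)(364) = 0.
Zero determinant ⇒ coplanar.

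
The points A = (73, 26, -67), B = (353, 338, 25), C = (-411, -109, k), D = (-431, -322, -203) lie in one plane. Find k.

-170

Coplanarity ⇔ det[AB; AC; AD] = 0.
Expanding, this is linear in k: (-59808)k + (-10167360) = 0.
So k = -170.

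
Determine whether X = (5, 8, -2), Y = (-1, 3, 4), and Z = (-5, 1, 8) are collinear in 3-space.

XY = (-6, -5, 6), XZ = (-10, -7, 10).
Comparing components 2 and 3: (-5)(10) − (6)(-7) = -8 ≠ 0, so XY and XZ are not parallel and the points are not collinear.

No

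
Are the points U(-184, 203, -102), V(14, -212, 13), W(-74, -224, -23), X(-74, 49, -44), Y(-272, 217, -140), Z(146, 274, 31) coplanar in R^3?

Yes

The plane through U, V, W has normal n = UV × UW = (16320, -2992, -38896) and equation n·P = 357136.
Checking the remaining points: n·X = 357136, n·Y = 357136, n·Z = 357136.
All equal 357136, so all 6 points lie in one plane.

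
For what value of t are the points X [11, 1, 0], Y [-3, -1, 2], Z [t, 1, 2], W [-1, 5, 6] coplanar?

Normal to plane XYW: n = (-20, 60, -80); plane equation n·P = -160.
Requiring n·Z = -160: (-20)t + (-100) = -160.
So t = 3.

3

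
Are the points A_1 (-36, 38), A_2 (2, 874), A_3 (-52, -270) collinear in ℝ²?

No

A_1A_2 = (38, 836), A_1A_3 = (-16, -308).
Twice the signed area of △A_1A_2A_3 is (38)(-308) − (836)(-16) = 1672.
The area is nonzero, so the three points are not collinear.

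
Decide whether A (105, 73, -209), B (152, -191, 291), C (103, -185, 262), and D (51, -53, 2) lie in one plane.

No

The four points are coplanar iff the 3×3 determinant with rows AB, AC, AD is zero.
Rows: (47, -264, 500), (-2, -258, 471), (-54, -126, 211).
Expanding along the first row: (47)(4908) − (-264)(25012) + (500)(-13680) = -6156.
Nonzero ⇒ not coplanar.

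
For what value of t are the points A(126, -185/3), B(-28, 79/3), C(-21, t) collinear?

The three points are collinear iff det[AB; AC] = 0.
This determinant is linear in t: (-154)t + (10318/3) = 0, so t = 67/3.

67/3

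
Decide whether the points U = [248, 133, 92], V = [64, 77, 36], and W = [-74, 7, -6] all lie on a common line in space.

No

UV = (-184, -56, -56), UW = (-322, -126, -98).
Comparing components 2 and 3: (-56)(-98) − (-56)(-126) = -1568 ≠ 0, so UV and UW are not parallel and the points are not collinear.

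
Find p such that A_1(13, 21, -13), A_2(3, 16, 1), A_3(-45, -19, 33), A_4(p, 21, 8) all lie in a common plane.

Coplanarity ⇔ det[A_1A_2; A_1A_3; A_1A_4] = 0.
Expanding, this is linear in p: (330)p + (-1980) = 0.
So p = 6.

6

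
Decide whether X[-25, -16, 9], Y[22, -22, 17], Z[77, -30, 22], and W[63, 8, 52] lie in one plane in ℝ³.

A normal to the plane through X, Y, Z is n = XY × XZ = (34, 205, -46).
The plane has equation n·P = -4544. For W: n·W = 1390.
1390 ≠ -4544, so W is off the plane.

No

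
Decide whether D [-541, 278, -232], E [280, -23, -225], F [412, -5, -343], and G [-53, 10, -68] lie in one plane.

Yes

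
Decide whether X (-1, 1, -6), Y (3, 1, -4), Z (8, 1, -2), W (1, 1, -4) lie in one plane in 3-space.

Yes

A normal to the plane through X, Y, Z is n = XY × XZ = (0, 2, 0).
The plane has equation n·P = 2. For W: n·W = 2.
Equal, so W lies in the plane and all four are coplanar.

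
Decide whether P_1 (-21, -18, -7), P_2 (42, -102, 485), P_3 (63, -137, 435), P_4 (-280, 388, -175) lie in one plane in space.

Yes

With P_1 as base: P_1P_2 = (63, -84, 492), P_1P_3 = (84, -119, 442), P_1P_4 = (-259, 406, -168).
P_1P_3 × P_1P_4 = (-159460, -100366, 3283).
P_1P_2 · (P_1P_3 × P_1P_4) = 0.
The scalar triple product vanishes, so the four points are coplanar.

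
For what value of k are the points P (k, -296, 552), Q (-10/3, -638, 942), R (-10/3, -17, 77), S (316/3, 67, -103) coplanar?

-457/3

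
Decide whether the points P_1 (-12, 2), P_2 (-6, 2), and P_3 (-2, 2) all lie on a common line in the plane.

Yes

P_1P_2 = (6, 0), P_1P_3 = (10, 0).
det[P_1P_2; P_1P_3] = (6)(0) − (0)(10) = 0.
The determinant is zero, so the points are collinear.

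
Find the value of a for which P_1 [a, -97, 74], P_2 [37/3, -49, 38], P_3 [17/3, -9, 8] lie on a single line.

Direction P_2P_3 = (-20/3, 40, -30). From the y-coordinate of P_1, the parameter along the line is τ = (-97 − (-49))/40 = -6/5.
Then a = 37/3 + (-6/5)·(-20/3) = 61/3.

61/3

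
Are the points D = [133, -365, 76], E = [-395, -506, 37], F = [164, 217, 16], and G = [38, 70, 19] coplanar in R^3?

Yes

With D as base: DE = (-528, -141, -39), DF = (31, 582, -60), DG = (-95, 435, -57).
DF × DG = (-7074, 7467, 68775).
DE · (DF × DG) = 0.
The scalar triple product vanishes, so the four points are coplanar.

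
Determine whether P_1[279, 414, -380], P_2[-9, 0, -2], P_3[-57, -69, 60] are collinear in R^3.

P_1P_2 = (-288, -414, 378), P_1P_3 = (-336, -483, 440).
P_1P_2 × P_1P_3 = (414, -288, 0).
The cross product is nonzero, so the points do not lie on one line.

No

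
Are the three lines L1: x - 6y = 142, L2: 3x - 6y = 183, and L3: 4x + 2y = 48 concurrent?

No

Intersecting L1 and L2: solving the 2×2 system gives (x, y) = (41/2, -81/4).
Substitute into L3: (4)(41/2) + (2)(-81/4) = 83/2.
But L3 requires 48 ≠ 83/2, so the three lines have no common point.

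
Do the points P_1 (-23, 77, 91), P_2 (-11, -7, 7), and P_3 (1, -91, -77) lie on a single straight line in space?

Yes

P_1P_2 = (12, -84, -84), P_1P_3 = (24, -168, -168).
Each component of P_1P_3 is 2 times the corresponding component of P_1P_2, so P_1P_3 = 2·P_1P_2 and the points are collinear.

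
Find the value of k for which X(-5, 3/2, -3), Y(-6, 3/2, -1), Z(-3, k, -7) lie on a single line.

Collinearity requires XY × XZ = 0; each component is linear in k.
The x-component gives (-2)k + (3) = 0, so k = 3/2.
The remaining components then also vanish.

3/2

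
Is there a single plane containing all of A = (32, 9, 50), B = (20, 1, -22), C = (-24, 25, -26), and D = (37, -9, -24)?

Yes

A normal to the plane through A, B, C is n = AB × AC = (1760, 3120, -640).
The plane has equation n·P = 52400. For D: n·D = 52400.
Equal, so D lies in the plane and all four are coplanar.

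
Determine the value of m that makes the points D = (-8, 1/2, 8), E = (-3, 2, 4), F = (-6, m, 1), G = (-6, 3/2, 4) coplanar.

Coplanarity ⇔ det[DE; DF; DG] = 0.
Expanding, this is linear in m: (-12)m + (24) = 0.
So m = 2.

2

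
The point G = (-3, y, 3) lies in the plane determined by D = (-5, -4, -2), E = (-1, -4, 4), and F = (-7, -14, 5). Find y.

-6

A normal to the plane is n = DE × DF = (60, -40, -40).
G lies in the plane iff n · DG = 0.
This gives (-40)y + (-240) = 0, so y = -6.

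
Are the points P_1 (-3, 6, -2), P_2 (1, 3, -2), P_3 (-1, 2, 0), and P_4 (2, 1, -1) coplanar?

Yes

With P_1 as base: P_1P_2 = (4, -3, 0), P_1P_3 = (2, -4, 2), P_1P_4 = (5, -5, 1).
P_1P_3 × P_1P_4 = (6, 8, 10).
P_1P_2 · (P_1P_3 × P_1P_4) = 0.
The scalar triple product vanishes, so the four points are coplanar.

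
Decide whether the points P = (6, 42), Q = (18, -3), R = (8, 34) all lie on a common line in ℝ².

No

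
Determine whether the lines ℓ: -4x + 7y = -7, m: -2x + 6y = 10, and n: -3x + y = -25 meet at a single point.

No

Intersecting ℓ and m: solving the 2×2 system gives (x, y) = (56/5, 27/5).
Substitute into n: (-3)(56/5) + (1)(27/5) = -141/5.
But n requires -25 ≠ -141/5, so the three lines have no common point.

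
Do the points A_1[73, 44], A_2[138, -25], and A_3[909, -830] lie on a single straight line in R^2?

No

A_1A_2 = (65, -69), A_1A_3 = (836, -874).
If collinear, A_1A_3 would be a scalar multiple of A_1A_2. But (65)·(-874) ≠ (-69)·(836) (difference 874), so they are not parallel; the points are not collinear.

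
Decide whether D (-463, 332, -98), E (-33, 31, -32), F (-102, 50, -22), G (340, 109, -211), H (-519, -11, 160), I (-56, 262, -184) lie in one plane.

The plane through D, E, F has normal n = DE × DF = (-4264, -8854, -12599) and equation n·P = 269406.
Checking the remaining points: n·G = 243543, n·H = 294570, n·I = 237252.
Since n·G = 243543 ≠ 269406, G is off the plane and the points are not all coplanar.

No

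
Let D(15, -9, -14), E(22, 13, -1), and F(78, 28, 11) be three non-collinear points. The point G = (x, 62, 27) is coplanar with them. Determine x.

Coplanarity requires DE · (DF × DG) = 0.
DE = (7, 22, 13), DF = (63, 37, 25); the triple product is linear in x with coefficient 69 and constant term -1518.
Setting it to zero: x = 22.

22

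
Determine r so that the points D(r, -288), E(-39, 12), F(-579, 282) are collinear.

561

Collinearity: (D − E) must be parallel to (F − E) = (-540, 270).
Cross-multiplying the components: (r − (-39))·(270) = (-300)·(-540).
Solving gives r = 561.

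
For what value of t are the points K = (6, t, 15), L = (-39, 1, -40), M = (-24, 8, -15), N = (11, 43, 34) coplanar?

Coplanarity ⇔ det[KL; KM; KN] = 0.
Expanding, this is linear in t: (-140)t + (8680) = 0.
So t = 62.

62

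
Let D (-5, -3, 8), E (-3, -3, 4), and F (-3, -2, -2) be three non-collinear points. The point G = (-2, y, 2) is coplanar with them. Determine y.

-3

Coplanarity requires DE · (DF × DG) = 0.
DE = (2, 0, -4), DF = (2, 1, -10); the triple product is linear in y with coefficient 12 and constant term 36.
Setting it to zero: y = -3.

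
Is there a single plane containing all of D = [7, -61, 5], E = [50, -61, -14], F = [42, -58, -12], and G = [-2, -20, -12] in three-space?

The four points are coplanar iff the 3×3 determinant with rows DE, DF, DG is zero.
Rows: (43, 0, -19), (35, 3, -17), (-9, 41, -17).
Expanding along the first row: (43)(646) − (0)(-748) + (-19)(1462) = 0.
Zero determinant ⇒ coplanar.

Yes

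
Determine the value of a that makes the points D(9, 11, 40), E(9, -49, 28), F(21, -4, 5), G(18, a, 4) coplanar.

Coplanarity ⇔ det[DE; DF; DG] = 0.
Expanding, this is linear in a: (-144)a + (-7056) = 0.
So a = -49.

-49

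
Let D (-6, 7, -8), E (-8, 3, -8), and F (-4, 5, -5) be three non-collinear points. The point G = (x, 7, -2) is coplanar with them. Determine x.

Coplanarity requires DE · (DF × DG) = 0.
DE = (-2, -4, 0), DF = (2, -2, 3); the triple product is linear in x with coefficient -12 and constant term 0.
Setting it to zero: x = 0.

0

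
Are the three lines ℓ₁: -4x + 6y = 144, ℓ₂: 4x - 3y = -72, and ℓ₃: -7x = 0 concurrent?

Intersecting ℓ₁ and ℓ₂: solving the 2×2 system gives (x, y) = (0, 24).
Substitute into ℓ₃: (-7)(0) + (0)(24) = 0.
This equals 0, so (0, 24) lies on all three lines and they are concurrent.

Yes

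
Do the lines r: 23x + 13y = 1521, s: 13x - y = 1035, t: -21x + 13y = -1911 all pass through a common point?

Yes

The three lines meet at one point iff the augmented coefficient matrix [aᵢ bᵢ cᵢ] has rank < 3, i.e. its determinant vanishes.
Here the determinant is 0.
It vanishes, so the lines are concurrent at (78, -21).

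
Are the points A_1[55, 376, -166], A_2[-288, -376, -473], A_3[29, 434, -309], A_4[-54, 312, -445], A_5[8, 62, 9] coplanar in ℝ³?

The plane through A_1, A_2, A_3 has normal n = A_1A_2 × A_1A_3 = (125342, -41067, -39446) and equation n·P = -1999346.
Checking the remaining points: n·A_4 = -2027902, n·A_5 = -1898432.
Since n·A_4 = -2027902 ≠ -1999346, A_4 is off the plane and the points are not all coplanar.

No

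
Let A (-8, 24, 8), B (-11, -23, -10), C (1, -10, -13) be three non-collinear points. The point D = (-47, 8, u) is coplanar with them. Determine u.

29

A normal to the plane is n = AB × AC = (375, -225, 525).
D lies in the plane iff n · AD = 0.
This gives (525)u + (-15225) = 0, so u = 29.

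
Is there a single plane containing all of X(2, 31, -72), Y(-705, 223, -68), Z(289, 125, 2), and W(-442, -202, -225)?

Yes

A normal to the plane through X, Y, Z is n = XY × XZ = (13832, 53466, -121562).
The plane has equation n·P = 10437574. For W: n·W = 10437574.
Equal, so W lies in the plane and all four are coplanar.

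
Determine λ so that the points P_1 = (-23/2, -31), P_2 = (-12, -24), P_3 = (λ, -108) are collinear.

-6

The three points are collinear iff det[P_1P_2; P_1P_3] = 0.
This determinant is linear in λ: (-7)λ + (-42) = 0, so λ = -6.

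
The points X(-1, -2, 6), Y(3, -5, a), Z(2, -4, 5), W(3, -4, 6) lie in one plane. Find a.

4

Normal to plane XZW: n = (-2, -4, 2); plane equation n·P = 22.
Requiring n·Y = 22: (2)a + (14) = 22.
So a = 4.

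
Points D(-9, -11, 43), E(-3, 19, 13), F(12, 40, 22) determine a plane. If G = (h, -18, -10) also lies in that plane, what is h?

The plane through D, E, F has equation 900x − 504y − 324z = -16488.
Substituting G: (900)h + (12312) = -16488, so h = -32.

-32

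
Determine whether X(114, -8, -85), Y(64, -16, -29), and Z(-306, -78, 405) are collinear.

No

XY = (-50, -8, 56), XZ = (-420, -70, 490).
XY × XZ = (0, 980, 140).
The cross product is nonzero, so the points do not lie on one line.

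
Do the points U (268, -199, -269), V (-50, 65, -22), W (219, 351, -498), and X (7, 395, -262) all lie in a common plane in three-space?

No

A normal to the plane through U, V, W is n = UV × UW = (-196306, -84925, -161964).
The plane has equation n·P = 7858383. For X: n·X = 7515051.
7515051 ≠ 7858383, so X is off the plane.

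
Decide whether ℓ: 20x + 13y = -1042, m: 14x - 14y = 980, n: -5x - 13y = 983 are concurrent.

No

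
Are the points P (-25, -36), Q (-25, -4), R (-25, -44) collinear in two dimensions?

Yes

PQ = (0, 32), PR = (0, -8).
det[PQ; PR] = (0)(-8) − (32)(0) = 0.
The determinant is zero, so the points are collinear.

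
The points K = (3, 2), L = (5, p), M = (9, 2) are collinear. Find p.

2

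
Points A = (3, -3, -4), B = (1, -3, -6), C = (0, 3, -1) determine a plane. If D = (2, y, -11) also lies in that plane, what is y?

Coplanarity requires AB · (AC × AD) = 0.
AB = (-2, 0, -2), AC = (-3, 6, 3); the triple product is linear in y with coefficient 12 and constant term 108.
Setting it to zero: y = -9.

-9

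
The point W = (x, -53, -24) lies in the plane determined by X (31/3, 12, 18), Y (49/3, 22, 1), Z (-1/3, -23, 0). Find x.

A normal to the plane is n = XY × XZ = (-775, 868/3, -310/3).
W lies in the plane iff n · XW = 0.
This gives (-775)x + (-19375/3) = 0, so x = -25/3.

-25/3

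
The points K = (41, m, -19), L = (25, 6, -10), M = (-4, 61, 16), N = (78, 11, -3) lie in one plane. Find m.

Coplanarity ⇔ det[KL; KM; KN] = 0.
Expanding, this is linear in m: (-1581)m + (-22134) = 0.
So m = -14.

-14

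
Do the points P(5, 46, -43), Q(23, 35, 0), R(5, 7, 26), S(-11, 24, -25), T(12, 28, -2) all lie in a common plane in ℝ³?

The plane through P, Q, R has normal n = PQ × PR = (918, -1242, -702) and equation n·X = -22356.
Checking the remaining points: n·S = -22356, n·T = -22356.
All equal -22356, so all 5 points lie in one plane.

Yes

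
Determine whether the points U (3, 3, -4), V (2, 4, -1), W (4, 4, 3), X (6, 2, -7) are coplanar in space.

No

A normal to the plane through U, V, W is n = UV × UW = (4, 10, -2).
The plane has equation n·P = 50. For X: n·X = 58.
58 ≠ 50, so X is off the plane.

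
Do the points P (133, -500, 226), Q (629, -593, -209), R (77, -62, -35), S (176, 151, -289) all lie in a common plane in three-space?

No

The four points are coplanar iff the 3×3 determinant with rows PQ, PR, PS is zero.
Rows: (496, -93, -435), (-56, 438, -261), (43, 651, -515).
Expanding along the first row: (496)(-55659) − (-93)(40063) + (-435)(-55290) = 170145.
Nonzero ⇒ not coplanar.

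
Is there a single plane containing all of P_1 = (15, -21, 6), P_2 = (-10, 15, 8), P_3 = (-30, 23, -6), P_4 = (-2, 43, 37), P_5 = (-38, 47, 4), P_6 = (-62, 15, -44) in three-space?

The plane through P_1, P_2, P_3 has normal n = P_1P_2 × P_1P_3 = (-520, -390, 520) and equation n·P = 3510.
Checking the remaining points: n·P_4 = 3510, n·P_5 = 3510, n·P_6 = 3510.
All equal 3510, so all 6 points lie in one plane.

Yes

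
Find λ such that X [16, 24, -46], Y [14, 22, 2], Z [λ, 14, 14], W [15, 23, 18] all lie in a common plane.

The points are coplanar iff XY · (XZ × XW) = 0.
Expanding, this is linear in λ: (80)λ + (-480) = 0.
So λ = 6.

6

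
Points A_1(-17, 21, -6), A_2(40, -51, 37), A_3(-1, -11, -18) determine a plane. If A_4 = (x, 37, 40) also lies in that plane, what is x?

The plane through A_1, A_2, A_3 has equation 2240x + 1372y − 672z = -5236.
Substituting A_4: (2240)x + (23884) = -5236, so x = -13.

-13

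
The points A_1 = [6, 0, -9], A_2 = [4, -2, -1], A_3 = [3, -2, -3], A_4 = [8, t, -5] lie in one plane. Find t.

Coplanarity ⇔ det[A_1A_2; A_1A_3; A_1A_4] = 0.
Expanding, this is linear in t: (-12)t + (0) = 0.
So t = 0.

0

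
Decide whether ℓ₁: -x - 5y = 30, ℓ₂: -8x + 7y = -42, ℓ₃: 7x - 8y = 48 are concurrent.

Yes

The three lines meet at one point iff the augmented coefficient matrix [aᵢ bᵢ cᵢ] has rank < 3, i.e. its determinant vanishes.
Here the determinant is 0.
It vanishes, so the lines are concurrent at (0, -6).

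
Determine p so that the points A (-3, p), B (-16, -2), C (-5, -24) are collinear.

-28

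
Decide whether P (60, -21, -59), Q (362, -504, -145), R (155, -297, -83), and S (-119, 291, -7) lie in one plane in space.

The four points are coplanar iff the 3×3 determinant with rows PQ, PR, PS is zero.
Rows: (302, -483, -86), (95, -276, -24), (-179, 312, 52).
Expanding along the first row: (302)(-6864) − (-483)(644) + (-86)(-19764) = -62172.
Nonzero ⇒ not coplanar.

No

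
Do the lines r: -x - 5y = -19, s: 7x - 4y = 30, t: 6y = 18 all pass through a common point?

Intersecting r and s: solving the 2×2 system gives (x, y) = (226/39, 103/39).
Substitute into t: (0)(226/39) + (6)(103/39) = 206/13.
But t requires 18 ≠ 206/13, so the three lines have no common point.

No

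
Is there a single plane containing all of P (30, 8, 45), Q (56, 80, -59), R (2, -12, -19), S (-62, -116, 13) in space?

A normal to the plane through P, Q, R is n = PQ × PR = (-6688, 4576, 1496).
The plane has equation n·X = -96712. For S: n·S = -96712.
Equal, so S lies in the plane and all four are coplanar.

Yes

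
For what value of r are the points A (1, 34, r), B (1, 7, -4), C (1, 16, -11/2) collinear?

-17/2

Direction BC = (0, 9, -3/2). From the y-coordinate of A, the parameter along the line is τ = (34 − 7)/9 = 3.
Then r = (-4) + 3·(-3/2) = -17/2.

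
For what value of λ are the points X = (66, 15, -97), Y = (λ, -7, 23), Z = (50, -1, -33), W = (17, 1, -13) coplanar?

Normal to plane XZW: n = (-448, -1792, -560); plane equation n·P = -2128.
Requiring n·Y = -2128: (-448)λ + (-336) = -2128.
So λ = 4.

4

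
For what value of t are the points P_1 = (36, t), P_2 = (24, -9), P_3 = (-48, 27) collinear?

The three points are collinear iff det[P_1P_2; P_1P_3] = 0.
This determinant is linear in t: (-72)t + (-1080) = 0, so t = -15.

-15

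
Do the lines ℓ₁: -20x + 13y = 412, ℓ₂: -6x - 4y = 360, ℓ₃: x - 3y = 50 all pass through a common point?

No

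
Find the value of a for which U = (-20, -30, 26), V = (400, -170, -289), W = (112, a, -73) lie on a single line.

Direction UV = (420, -140, -315). From the x-coordinate of W, the parameter along the line is τ = (112 − (-20))/420 = 11/35.
Then a = (-30) + 11/35·(-140) = -74.

-74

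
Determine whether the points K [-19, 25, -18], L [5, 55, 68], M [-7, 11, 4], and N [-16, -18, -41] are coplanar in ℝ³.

No

With K as base: KL = (24, 30, 86), KM = (12, -14, 22), KN = (3, -43, -23).
KM × KN = (1268, 342, -474).
KL · (KM × KN) = -72.
Since -72 ≠ 0, the four points are not coplanar.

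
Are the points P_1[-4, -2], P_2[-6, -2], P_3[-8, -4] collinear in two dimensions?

P_1P_2 = (-2, 0), P_1P_3 = (-4, -2).
Twice the signed area of △P_1P_2P_3 is (-2)(-2) − (0)(-4) = 4.
The area is nonzero, so the three points are not collinear.

No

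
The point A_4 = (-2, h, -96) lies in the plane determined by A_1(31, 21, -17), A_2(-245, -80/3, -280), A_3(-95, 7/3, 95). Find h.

44/3

Coplanarity requires A_1A_2 · (A_1A_3 × A_1A_4) = 0.
A_1A_2 = (-276, -143/3, -263), A_1A_3 = (-126, -56/3, 112); the triple product is linear in h with coefficient 64050 and constant term -939400.
Setting it to zero: h = 44/3.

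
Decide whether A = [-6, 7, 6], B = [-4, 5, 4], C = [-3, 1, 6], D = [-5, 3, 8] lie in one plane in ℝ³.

A normal to the plane through A, B, C is n = AB × AC = (-12, -6, -6).
The plane has equation n·P = -6. For D: n·D = -6.
Equal, so D lies in the plane and all four are coplanar.

Yes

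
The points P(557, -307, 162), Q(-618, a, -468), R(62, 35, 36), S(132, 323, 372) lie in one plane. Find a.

155

The points are coplanar iff PQ · (PR × PS) = 0.
Expanding, this is linear in a: (157500)a + (-24412500) = 0.
So a = 155.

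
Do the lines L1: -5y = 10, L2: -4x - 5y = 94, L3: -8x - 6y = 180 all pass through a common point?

Intersecting L1 and L2: solving the 2×2 system gives (x, y) = (-21, -2).
Substitute into L3: (-8)(-21) + (-6)(-2) = 180.
This equals 180, so (-21, -2) lies on all three lines and they are concurrent.

Yes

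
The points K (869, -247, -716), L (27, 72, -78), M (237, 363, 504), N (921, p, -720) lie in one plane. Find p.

Normal to plane KLM: n = (0, 624024, -312012); plane equation n·P = 69266664.
Requiring n·N = 69266664: (624024)p + (224648640) = 69266664.
So p = -249.

-249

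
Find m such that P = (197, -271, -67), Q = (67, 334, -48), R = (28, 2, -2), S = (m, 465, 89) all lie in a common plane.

Normal to plane PQR: n = (34138, 5239, 66755); plane equation n·X = 832832.
Requiring n·S = 832832: (34138)m + (8377330) = 832832.
So m = -221.

-221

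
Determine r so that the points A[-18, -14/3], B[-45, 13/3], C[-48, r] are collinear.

16/3

Collinearity: (C − A) must be parallel to (B − A) = (-27, 9).
Cross-multiplying the components: (r − (-14/3))·(-27) = (-30)·(9).
Solving gives r = 16/3.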